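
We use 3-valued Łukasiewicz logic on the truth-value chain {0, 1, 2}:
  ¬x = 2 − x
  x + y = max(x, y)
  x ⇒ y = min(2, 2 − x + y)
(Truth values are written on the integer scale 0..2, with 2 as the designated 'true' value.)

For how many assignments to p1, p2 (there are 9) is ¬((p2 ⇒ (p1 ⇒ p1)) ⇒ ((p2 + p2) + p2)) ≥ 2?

3

p1 = 0, p2 = 0 ↦ 2  ≥
p1 = 0, p2 = 1 ↦ 1  <
p1 = 0, p2 = 2 ↦ 0  <
p1 = 1, p2 = 0 ↦ 2  ≥
p1 = 1, p2 = 1 ↦ 1  <
p1 = 1, p2 = 2 ↦ 0  <
p1 = 2, p2 = 0 ↦ 2  ≥
p1 = 2, p2 = 1 ↦ 1  <
p1 = 2, p2 = 2 ↦ 0  <
So 3 of the 9 assignments meet the threshold.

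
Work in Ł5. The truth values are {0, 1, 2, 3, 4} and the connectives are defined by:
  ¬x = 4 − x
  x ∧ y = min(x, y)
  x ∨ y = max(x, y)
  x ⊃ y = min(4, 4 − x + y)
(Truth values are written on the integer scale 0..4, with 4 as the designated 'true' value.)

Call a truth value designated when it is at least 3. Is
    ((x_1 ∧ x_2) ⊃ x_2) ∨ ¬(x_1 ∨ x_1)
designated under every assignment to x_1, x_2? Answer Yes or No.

At x_1 = 3, x_2 = 0, for instance:
x_1 ∧ x_2 = 3 ∧ 0 = 0
(x_1 ∧ x_2) ⊃ x_2 = 0 ⊃ 0 = 4
x_1 ∨ x_1 = 3 ∨ 3 = 3
¬(x_1 ∨ x_1) = ¬3 = 1
((x_1 ∧ x_2) ⊃ x_2) ∨ ¬(x_1 ∨ x_1) = 4 ∨ 1 = 4
and checking the remaining 24 assignments likewise gives ≥ 3 in every case.

Yes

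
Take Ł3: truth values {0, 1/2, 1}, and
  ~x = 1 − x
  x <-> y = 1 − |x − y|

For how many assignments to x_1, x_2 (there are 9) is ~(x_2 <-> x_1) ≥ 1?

x_1 = 0, x_2 = 0 ↦ 0  <
x_1 = 0, x_2 = 1/2 ↦ 1/2  <
x_1 = 0, x_2 = 1 ↦ 1  ≥
x_1 = 1/2, x_2 = 0 ↦ 1/2  <
x_1 = 1/2, x_2 = 1/2 ↦ 0  <
x_1 = 1/2, x_2 = 1 ↦ 1/2  <
x_1 = 1, x_2 = 0 ↦ 1  ≥
x_1 = 1, x_2 = 1/2 ↦ 1/2  <
x_1 = 1, x_2 = 1 ↦ 0  <
So 2 of the 9 assignments meet the threshold.

2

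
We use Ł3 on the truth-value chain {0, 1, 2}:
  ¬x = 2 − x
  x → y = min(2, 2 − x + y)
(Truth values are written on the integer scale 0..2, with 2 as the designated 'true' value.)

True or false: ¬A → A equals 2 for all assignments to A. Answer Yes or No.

Counterexample: take A = 0.
¬A = ¬0 = 2
¬A → A = 2 → 0 = 0
This gives 0 ≠ 2.

No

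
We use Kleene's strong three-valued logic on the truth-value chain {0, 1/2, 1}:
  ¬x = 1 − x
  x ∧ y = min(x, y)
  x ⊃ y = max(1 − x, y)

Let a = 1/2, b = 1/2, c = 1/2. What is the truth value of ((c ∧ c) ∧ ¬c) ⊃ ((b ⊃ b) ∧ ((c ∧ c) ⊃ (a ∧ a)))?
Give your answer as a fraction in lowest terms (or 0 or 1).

c ∧ c = 1/2 ∧ 1/2 = 1/2
¬c = ¬1/2 = 1/2
(c ∧ c) ∧ ¬c = 1/2 ∧ 1/2 = 1/2
b ⊃ b = 1/2 ⊃ 1/2 = 1/2
c ∧ c = 1/2 ∧ 1/2 = 1/2
a ∧ a = 1/2 ∧ 1/2 = 1/2
(c ∧ c) ⊃ (a ∧ a) = 1/2 ⊃ 1/2 = 1/2
(b ⊃ b) ∧ ((c ∧ c) ⊃ (a ∧ a)) = 1/2 ∧ 1/2 = 1/2
((c ∧ c) ∧ ¬c) ⊃ ((b ⊃ b) ∧ ((c ∧ c) ⊃ (a ∧ a))) = 1/2 ⊃ 1/2 = 1/2

1/2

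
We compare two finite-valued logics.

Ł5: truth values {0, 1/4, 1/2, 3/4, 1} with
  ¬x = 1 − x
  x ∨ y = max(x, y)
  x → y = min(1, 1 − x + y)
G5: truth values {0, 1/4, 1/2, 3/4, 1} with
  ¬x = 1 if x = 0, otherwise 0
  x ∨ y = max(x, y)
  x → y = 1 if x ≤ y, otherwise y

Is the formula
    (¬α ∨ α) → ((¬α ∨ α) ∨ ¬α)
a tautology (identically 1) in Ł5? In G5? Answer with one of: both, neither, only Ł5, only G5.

both

In Ł5: every assignment gives 1 — tautology.
In G5: every assignment gives 1 — tautology.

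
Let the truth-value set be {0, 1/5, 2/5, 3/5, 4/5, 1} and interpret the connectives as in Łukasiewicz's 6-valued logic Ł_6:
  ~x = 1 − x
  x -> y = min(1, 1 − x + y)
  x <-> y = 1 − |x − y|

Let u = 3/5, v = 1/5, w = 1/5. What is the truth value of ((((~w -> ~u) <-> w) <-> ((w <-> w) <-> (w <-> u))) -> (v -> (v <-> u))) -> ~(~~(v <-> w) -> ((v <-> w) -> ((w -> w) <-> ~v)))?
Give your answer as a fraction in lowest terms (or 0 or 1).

~w = ~1/5 = 4/5
~u = ~3/5 = 2/5
~w -> ~u = 4/5 -> 2/5 = 3/5
(~w -> ~u) <-> w = 3/5 <-> 1/5 = 3/5
w <-> w = 1/5 <-> 1/5 = 1
w <-> u = 1/5 <-> 3/5 = 3/5
(w <-> w) <-> (w <-> u) = 1 <-> 3/5 = 3/5
((~w -> ~u) <-> w) <-> ((w <-> w) <-> (w <-> u)) = 3/5 <-> 3/5 = 1
v <-> u = 1/5 <-> 3/5 = 3/5
v -> (v <-> u) = 1/5 -> 3/5 = 1
(((~w -> ~u) <-> w) <-> ((w <-> w) <-> (w <-> u))) -> (v -> (v <-> u)) = 1 -> 1 = 1
v <-> w = 1/5 <-> 1/5 = 1
~(v <-> w) = ~1 = 0
~~(v <-> w) = ~0 = 1
v <-> w = 1/5 <-> 1/5 = 1
w -> w = 1/5 -> 1/5 = 1
~v = ~1/5 = 4/5
(w -> w) <-> ~v = 1 <-> 4/5 = 4/5
(v <-> w) -> ((w -> w) <-> ~v) = 1 -> 4/5 = 4/5
~~(v <-> w) -> ((v <-> w) -> ((w -> w) <-> ~v)) = 1 -> 4/5 = 4/5
~(~~(v <-> w) -> ((v <-> w) -> ((w -> w) <-> ~v))) = ~4/5 = 1/5
((((~w -> ~u) <-> w) <-> ((w <-> w) <-> (w <-> u))) -> (v -> (v <-> u))) -> ~(~~(v <-> w) -> ((v <-> w) -> ((w -> w) <-> ~v))) = 1 -> 1/5 = 1/5

1/5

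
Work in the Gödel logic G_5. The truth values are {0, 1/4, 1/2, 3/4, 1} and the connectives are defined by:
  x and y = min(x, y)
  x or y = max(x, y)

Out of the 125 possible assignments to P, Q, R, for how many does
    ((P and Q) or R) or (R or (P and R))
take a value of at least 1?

29

value 1: 29 assignments (counts)
value 3/4: 33 assignments
value 1/2: 31 assignments
value 1/4: 23 assignments
value 0: 9 assignments
So 29 of the 125 assignments meet the threshold.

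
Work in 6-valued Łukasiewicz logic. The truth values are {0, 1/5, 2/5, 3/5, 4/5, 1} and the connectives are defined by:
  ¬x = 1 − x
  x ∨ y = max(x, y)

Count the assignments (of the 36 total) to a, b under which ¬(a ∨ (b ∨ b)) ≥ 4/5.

value 1: 1 assignment (counts)
value 4/5: 3 assignments (counts)
value 3/5: 5 assignments
value 2/5: 7 assignments
value 1/5: 9 assignments
value 0: 11 assignments
So 4 of the 36 assignments meet the threshold.

4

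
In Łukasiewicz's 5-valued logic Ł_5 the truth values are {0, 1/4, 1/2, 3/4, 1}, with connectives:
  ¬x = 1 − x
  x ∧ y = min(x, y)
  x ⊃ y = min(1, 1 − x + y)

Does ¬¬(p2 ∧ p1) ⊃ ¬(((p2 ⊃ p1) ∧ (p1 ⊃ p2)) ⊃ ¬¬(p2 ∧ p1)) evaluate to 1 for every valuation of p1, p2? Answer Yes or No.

Counterexample: take p1 = 1/4, p2 = 1.
p2 ∧ p1 = 1 ∧ 1/4 = 1/4
¬(p2 ∧ p1) = ¬1/4 = 3/4
¬¬(p2 ∧ p1) = ¬3/4 = 1/4
p2 ⊃ p1 = 1 ⊃ 1/4 = 1/4
p1 ⊃ p2 = 1/4 ⊃ 1 = 1
(p2 ⊃ p1) ∧ (p1 ⊃ p2) = 1/4 ∧ 1 = 1/4
((p2 ⊃ p1) ∧ (p1 ⊃ p2)) ⊃ ¬¬(p2 ∧ p1) = 1/4 ⊃ 1/4 = 1
¬(((p2 ⊃ p1) ∧ (p1 ⊃ p2)) ⊃ ¬¬(p2 ∧ p1)) = ¬1 = 0
¬¬(p2 ∧ p1) ⊃ ¬(((p2 ⊃ p1) ∧ (p1 ⊃ p2)) ⊃ ¬¬(p2 ∧ p1)) = 1/4 ⊃ 0 = 3/4
This gives 3/4 ≠ 1.

No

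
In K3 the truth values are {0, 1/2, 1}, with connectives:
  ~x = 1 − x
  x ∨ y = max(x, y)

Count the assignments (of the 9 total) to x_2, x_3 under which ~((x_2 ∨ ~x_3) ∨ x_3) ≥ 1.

0

x_2 = 0, x_3 = 0 ↦ 0  <
x_2 = 0, x_3 = 1/2 ↦ 1/2  <
x_2 = 0, x_3 = 1 ↦ 0  <
x_2 = 1/2, x_3 = 0 ↦ 0  <
x_2 = 1/2, x_3 = 1/2 ↦ 1/2  <
x_2 = 1/2, x_3 = 1 ↦ 0  <
x_2 = 1, x_3 = 0 ↦ 0  <
x_2 = 1, x_3 = 1/2 ↦ 0  <
x_2 = 1, x_3 = 1 ↦ 0  <
So 0 of the 9 assignments meet the threshold.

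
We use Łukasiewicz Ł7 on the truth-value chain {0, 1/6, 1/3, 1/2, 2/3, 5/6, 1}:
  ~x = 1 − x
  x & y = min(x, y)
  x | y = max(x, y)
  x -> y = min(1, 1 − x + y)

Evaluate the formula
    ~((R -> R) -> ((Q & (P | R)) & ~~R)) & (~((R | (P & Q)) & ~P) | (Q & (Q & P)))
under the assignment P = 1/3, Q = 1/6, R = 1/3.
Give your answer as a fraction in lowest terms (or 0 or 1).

R -> R = 1/3 -> 1/3 = 1
P | R = 1/3 | 1/3 = 1/3
Q & (P | R) = 1/6 & 1/3 = 1/6
~R = ~1/3 = 2/3
~~R = ~2/3 = 1/3
(Q & (P | R)) & ~~R = 1/6 & 1/3 = 1/6
(R -> R) -> ((Q & (P | R)) & ~~R) = 1 -> 1/6 = 1/6
~((R -> R) -> ((Q & (P | R)) & ~~R)) = ~1/6 = 5/6
P & Q = 1/3 & 1/6 = 1/6
R | (P & Q) = 1/3 | 1/6 = 1/3
~P = ~1/3 = 2/3
(R | (P & Q)) & ~P = 1/3 & 2/3 = 1/3
~((R | (P & Q)) & ~P) = ~1/3 = 2/3
Q & P = 1/6 & 1/3 = 1/6
Q & (Q & P) = 1/6 & 1/6 = 1/6
~((R | (P & Q)) & ~P) | (Q & (Q & P)) = 2/3 | 1/6 = 2/3
~((R -> R) -> ((Q & (P | R)) & ~~R)) & (~((R | (P & Q)) & ~P) | (Q & (Q & P))) = 5/6 & 2/3 = 2/3

2/3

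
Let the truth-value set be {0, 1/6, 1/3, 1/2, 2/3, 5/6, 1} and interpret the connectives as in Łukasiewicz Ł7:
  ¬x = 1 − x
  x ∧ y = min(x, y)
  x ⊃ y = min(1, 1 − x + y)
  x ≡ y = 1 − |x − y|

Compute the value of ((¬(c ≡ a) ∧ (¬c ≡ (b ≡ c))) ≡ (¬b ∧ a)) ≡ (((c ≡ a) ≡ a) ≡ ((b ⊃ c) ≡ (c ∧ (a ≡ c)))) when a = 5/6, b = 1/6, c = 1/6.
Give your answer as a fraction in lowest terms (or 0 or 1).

5/6

c ≡ a = 1/6 ≡ 5/6 = 1/3
¬(c ≡ a) = ¬1/3 = 2/3
¬c = ¬1/6 = 5/6
b ≡ c = 1/6 ≡ 1/6 = 1
¬c ≡ (b ≡ c) = 5/6 ≡ 1 = 5/6
¬(c ≡ a) ∧ (¬c ≡ (b ≡ c)) = 2/3 ∧ 5/6 = 2/3
¬b = ¬1/6 = 5/6
¬b ∧ a = 5/6 ∧ 5/6 = 5/6
(¬(c ≡ a) ∧ (¬c ≡ (b ≡ c))) ≡ (¬b ∧ a) = 2/3 ≡ 5/6 = 5/6
c ≡ a = 1/6 ≡ 5/6 = 1/3
(c ≡ a) ≡ a = 1/3 ≡ 5/6 = 1/2
b ⊃ c = 1/6 ⊃ 1/6 = 1
a ≡ c = 5/6 ≡ 1/6 = 1/3
c ∧ (a ≡ c) = 1/6 ∧ 1/3 = 1/6
(b ⊃ c) ≡ (c ∧ (a ≡ c)) = 1 ≡ 1/6 = 1/6
((c ≡ a) ≡ a) ≡ ((b ⊃ c) ≡ (c ∧ (a ≡ c))) = 1/2 ≡ 1/6 = 2/3
((¬(c ≡ a) ∧ (¬c ≡ (b ≡ c))) ≡ (¬b ∧ a)) ≡ (((c ≡ a) ≡ a) ≡ ((b ⊃ c) ≡ (c ∧ (a ≡ c)))) = 5/6 ≡ 2/3 = 5/6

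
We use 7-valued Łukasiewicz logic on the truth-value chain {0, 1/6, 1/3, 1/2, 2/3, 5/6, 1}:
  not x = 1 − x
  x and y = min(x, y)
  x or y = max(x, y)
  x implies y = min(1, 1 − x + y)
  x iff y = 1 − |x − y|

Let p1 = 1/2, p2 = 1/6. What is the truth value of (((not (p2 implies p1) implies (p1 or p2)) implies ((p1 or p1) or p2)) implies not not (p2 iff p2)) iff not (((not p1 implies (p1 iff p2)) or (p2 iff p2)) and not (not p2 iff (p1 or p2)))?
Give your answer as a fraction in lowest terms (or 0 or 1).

p2 implies p1 = 1/6 implies 1/2 = 1
not (p2 implies p1) = not 1 = 0
p1 or p2 = 1/2 or 1/6 = 1/2
not (p2 implies p1) implies (p1 or p2) = 0 implies 1/2 = 1
p1 or p1 = 1/2 or 1/2 = 1/2
(p1 or p1) or p2 = 1/2 or 1/6 = 1/2
(not (p2 implies p1) implies (p1 or p2)) implies ((p1 or p1) or p2) = 1 implies 1/2 = 1/2
p2 iff p2 = 1/6 iff 1/6 = 1
not (p2 iff p2) = not 1 = 0
not not (p2 iff p2) = not 0 = 1
((not (p2 implies p1) implies (p1 or p2)) implies ((p1 or p1) or p2)) implies not not (p2 iff p2) = 1/2 implies 1 = 1
not p1 = not 1/2 = 1/2
p1 iff p2 = 1/2 iff 1/6 = 2/3
not p1 implies (p1 iff p2) = 1/2 implies 2/3 = 1
p2 iff p2 = 1/6 iff 1/6 = 1
(not p1 implies (p1 iff p2)) or (p2 iff p2) = 1 or 1 = 1
not p2 = not 1/6 = 5/6
p1 or p2 = 1/2 or 1/6 = 1/2
not p2 iff (p1 or p2) = 5/6 iff 1/2 = 2/3
not (not p2 iff (p1 or p2)) = not 2/3 = 1/3
((not p1 implies (p1 iff p2)) or (p2 iff p2)) and not (not p2 iff (p1 or p2)) = 1 and 1/3 = 1/3
not (((not p1 implies (p1 iff p2)) or (p2 iff p2)) and not (not p2 iff (p1 or p2))) = not 1/3 = 2/3
(((not (p2 implies p1) implies (p1 or p2)) implies ((p1 or p1) or p2)) implies not not (p2 iff p2)) iff not (((not p1 implies (p1 iff p2)) or (p2 iff p2)) and not (not p2 iff (p1 or p2))) = 1 iff 2/3 = 2/3

2/3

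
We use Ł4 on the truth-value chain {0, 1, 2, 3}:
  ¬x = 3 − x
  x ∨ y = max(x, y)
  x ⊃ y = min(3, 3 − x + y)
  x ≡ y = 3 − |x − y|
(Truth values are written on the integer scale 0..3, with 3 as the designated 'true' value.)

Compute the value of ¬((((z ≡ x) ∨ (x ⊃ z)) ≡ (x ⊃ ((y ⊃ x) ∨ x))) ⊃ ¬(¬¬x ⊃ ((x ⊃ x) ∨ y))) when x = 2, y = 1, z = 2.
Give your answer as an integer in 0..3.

z ≡ x = 2 ≡ 2 = 3
x ⊃ z = 2 ⊃ 2 = 3
(z ≡ x) ∨ (x ⊃ z) = 3 ∨ 3 = 3
y ⊃ x = 1 ⊃ 2 = 3
(y ⊃ x) ∨ x = 3 ∨ 2 = 3
x ⊃ ((y ⊃ x) ∨ x) = 2 ⊃ 3 = 3
((z ≡ x) ∨ (x ⊃ z)) ≡ (x ⊃ ((y ⊃ x) ∨ x)) = 3 ≡ 3 = 3
¬x = ¬2 = 1
¬¬x = ¬1 = 2
x ⊃ x = 2 ⊃ 2 = 3
(x ⊃ x) ∨ y = 3 ∨ 1 = 3
¬¬x ⊃ ((x ⊃ x) ∨ y) = 2 ⊃ 3 = 3
¬(¬¬x ⊃ ((x ⊃ x) ∨ y)) = ¬3 = 0
(((z ≡ x) ∨ (x ⊃ z)) ≡ (x ⊃ ((y ⊃ x) ∨ x))) ⊃ ¬(¬¬x ⊃ ((x ⊃ x) ∨ y)) = 3 ⊃ 0 = 0
¬((((z ≡ x) ∨ (x ⊃ z)) ≡ (x ⊃ ((y ⊃ x) ∨ x))) ⊃ ¬(¬¬x ⊃ ((x ⊃ x) ∨ y))) = ¬0 = 3

3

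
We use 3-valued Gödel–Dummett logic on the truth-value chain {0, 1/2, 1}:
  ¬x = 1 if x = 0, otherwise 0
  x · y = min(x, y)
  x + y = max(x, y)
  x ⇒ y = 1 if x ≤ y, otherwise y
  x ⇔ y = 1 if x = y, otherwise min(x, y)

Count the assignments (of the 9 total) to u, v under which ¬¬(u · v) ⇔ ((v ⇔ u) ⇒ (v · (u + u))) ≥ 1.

u = 0, v = 0 ↦ 1  ≥
u = 0, v = 1/2 ↦ 0  <
u = 0, v = 1 ↦ 0  <
u = 1/2, v = 0 ↦ 0  <
u = 1/2, v = 1/2 ↦ 1/2  <
u = 1/2, v = 1 ↦ 1  ≥
u = 1, v = 0 ↦ 0  <
u = 1, v = 1/2 ↦ 1  ≥
u = 1, v = 1 ↦ 1  ≥
So 4 of the 9 assignments meet the threshold.

4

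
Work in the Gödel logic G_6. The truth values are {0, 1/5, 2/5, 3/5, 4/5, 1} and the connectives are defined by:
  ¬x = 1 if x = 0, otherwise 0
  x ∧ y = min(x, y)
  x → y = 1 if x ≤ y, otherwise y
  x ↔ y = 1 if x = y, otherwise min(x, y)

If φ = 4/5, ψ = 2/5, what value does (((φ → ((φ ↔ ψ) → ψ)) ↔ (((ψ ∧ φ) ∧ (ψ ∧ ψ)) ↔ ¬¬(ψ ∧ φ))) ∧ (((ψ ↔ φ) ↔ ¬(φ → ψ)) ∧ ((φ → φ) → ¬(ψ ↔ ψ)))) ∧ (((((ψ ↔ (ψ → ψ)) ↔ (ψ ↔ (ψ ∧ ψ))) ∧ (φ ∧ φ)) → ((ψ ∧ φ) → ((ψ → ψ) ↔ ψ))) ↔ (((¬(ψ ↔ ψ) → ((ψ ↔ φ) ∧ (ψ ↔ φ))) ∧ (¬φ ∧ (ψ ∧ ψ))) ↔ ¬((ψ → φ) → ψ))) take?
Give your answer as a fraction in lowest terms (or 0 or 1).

0

φ ↔ ψ = 4/5 ↔ 2/5 = 2/5
(φ ↔ ψ) → ψ = 2/5 → 2/5 = 1
φ → ((φ ↔ ψ) → ψ) = 4/5 → 1 = 1
ψ ∧ φ = 2/5 ∧ 4/5 = 2/5
ψ ∧ ψ = 2/5 ∧ 2/5 = 2/5
(ψ ∧ φ) ∧ (ψ ∧ ψ) = 2/5 ∧ 2/5 = 2/5
ψ ∧ φ = 2/5 ∧ 4/5 = 2/5
¬(ψ ∧ φ) = ¬2/5 = 0
¬¬(ψ ∧ φ) = ¬0 = 1
((ψ ∧ φ) ∧ (ψ ∧ ψ)) ↔ ¬¬(ψ ∧ φ) = 2/5 ↔ 1 = 2/5
(φ → ((φ ↔ ψ) → ψ)) ↔ (((ψ ∧ φ) ∧ (ψ ∧ ψ)) ↔ ¬¬(ψ ∧ φ)) = 1 ↔ 2/5 = 2/5
ψ ↔ φ = 2/5 ↔ 4/5 = 2/5
φ → ψ = 4/5 → 2/5 = 2/5
¬(φ → ψ) = ¬2/5 = 0
(ψ ↔ φ) ↔ ¬(φ → ψ) = 2/5 ↔ 0 = 0
φ → φ = 4/5 → 4/5 = 1
ψ ↔ ψ = 2/5 ↔ 2/5 = 1
¬(ψ ↔ ψ) = ¬1 = 0
(φ → φ) → ¬(ψ ↔ ψ) = 1 → 0 = 0
((ψ ↔ φ) ↔ ¬(φ → ψ)) ∧ ((φ → φ) → ¬(ψ ↔ ψ)) = 0 ∧ 0 = 0
((φ → ((φ ↔ ψ) → ψ)) ↔ (((ψ ∧ φ) ∧ (ψ ∧ ψ)) ↔ ¬¬(ψ ∧ φ))) ∧ (((ψ ↔ φ) ↔ ¬(φ → ψ)) ∧ ((φ → φ) → ¬(ψ ↔ ψ))) = 2/5 ∧ 0 = 0
ψ → ψ = 2/5 → 2/5 = 1
ψ ↔ (ψ → ψ) = 2/5 ↔ 1 = 2/5
ψ ∧ ψ = 2/5 ∧ 2/5 = 2/5
ψ ↔ (ψ ∧ ψ) = 2/5 ↔ 2/5 = 1
(ψ ↔ (ψ → ψ)) ↔ (ψ ↔ (ψ ∧ ψ)) = 2/5 ↔ 1 = 2/5
φ ∧ φ = 4/5 ∧ 4/5 = 4/5
((ψ ↔ (ψ → ψ)) ↔ (ψ ↔ (ψ ∧ ψ))) ∧ (φ ∧ φ) = 2/5 ∧ 4/5 = 2/5
ψ ∧ φ = 2/5 ∧ 4/5 = 2/5
ψ → ψ = 2/5 → 2/5 = 1
(ψ → ψ) ↔ ψ = 1 ↔ 2/5 = 2/5
(ψ ∧ φ) → ((ψ → ψ) ↔ ψ) = 2/5 → 2/5 = 1
(((ψ ↔ (ψ → ψ)) ↔ (ψ ↔ (ψ ∧ ψ))) ∧ (φ ∧ φ)) → ((ψ ∧ φ) → ((ψ → ψ) ↔ ψ)) = 2/5 → 1 = 1
ψ ↔ ψ = 2/5 ↔ 2/5 = 1
¬(ψ ↔ ψ) = ¬1 = 0
ψ ↔ φ = 2/5 ↔ 4/5 = 2/5
ψ ↔ φ = 2/5 ↔ 4/5 = 2/5
(ψ ↔ φ) ∧ (ψ ↔ φ) = 2/5 ∧ 2/5 = 2/5
¬(ψ ↔ ψ) → ((ψ ↔ φ) ∧ (ψ ↔ φ)) = 0 → 2/5 = 1
¬φ = ¬4/5 = 0
ψ ∧ ψ = 2/5 ∧ 2/5 = 2/5
¬φ ∧ (ψ ∧ ψ) = 0 ∧ 2/5 = 0
(¬(ψ ↔ ψ) → ((ψ ↔ φ) ∧ (ψ ↔ φ))) ∧ (¬φ ∧ (ψ ∧ ψ)) = 1 ∧ 0 = 0
ψ → φ = 2/5 → 4/5 = 1
(ψ → φ) → ψ = 1 → 2/5 = 2/5
¬((ψ → φ) → ψ) = ¬2/5 = 0
((¬(ψ ↔ ψ) → ((ψ ↔ φ) ∧ (ψ ↔ φ))) ∧ (¬φ ∧ (ψ ∧ ψ))) ↔ ¬((ψ → φ) → ψ) = 0 ↔ 0 = 1
((((ψ ↔ (ψ → ψ)) ↔ (ψ ↔ (ψ ∧ ψ))) ∧ (φ ∧ φ)) → ((ψ ∧ φ) → ((ψ → ψ) ↔ ψ))) ↔ (((¬(ψ ↔ ψ) → ((ψ ↔ φ) ∧ (ψ ↔ φ))) ∧ (¬φ ∧ (ψ ∧ ψ))) ↔ ¬((ψ → φ) → ψ)) = 1 ↔ 1 = 1
(((φ → ((φ ↔ ψ) → ψ)) ↔ (((ψ ∧ φ) ∧ (ψ ∧ ψ)) ↔ ¬¬(ψ ∧ φ))) ∧ (((ψ ↔ φ) ↔ ¬(φ → ψ)) ∧ ((φ → φ) → ¬(ψ ↔ ψ)))) ∧ (((((ψ ↔ (ψ → ψ)) ↔ (ψ ↔ (ψ ∧ ψ))) ∧ (φ ∧ φ)) → ((ψ ∧ φ) → ((ψ → ψ) ↔ ψ))) ↔ (((¬(ψ ↔ ψ) → ((ψ ↔ φ) ∧ (ψ ↔ φ))) ∧ (¬φ ∧ (ψ ∧ ψ))) ↔ ¬((ψ → φ) → ψ))) = 0 ∧ 1 = 0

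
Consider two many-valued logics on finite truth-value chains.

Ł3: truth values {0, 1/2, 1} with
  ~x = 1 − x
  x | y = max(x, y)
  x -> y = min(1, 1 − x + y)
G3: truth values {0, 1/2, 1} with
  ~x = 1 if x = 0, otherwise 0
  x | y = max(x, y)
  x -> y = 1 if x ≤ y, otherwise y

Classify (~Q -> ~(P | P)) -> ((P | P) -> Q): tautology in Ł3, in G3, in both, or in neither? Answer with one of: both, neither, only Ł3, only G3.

only Ł3

In Ł3: every assignment gives 1 — tautology.
In G3: at P = 1, Q = 1/2 the value is 1/2 — not a tautology.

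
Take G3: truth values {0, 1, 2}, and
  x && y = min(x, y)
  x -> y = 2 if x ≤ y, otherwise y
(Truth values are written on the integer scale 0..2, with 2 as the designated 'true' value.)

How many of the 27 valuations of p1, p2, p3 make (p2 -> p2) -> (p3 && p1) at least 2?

3

value 2: 3 assignments (counts)
value 1: 9 assignments
value 0: 15 assignments
So 3 of the 27 assignments meet the threshold.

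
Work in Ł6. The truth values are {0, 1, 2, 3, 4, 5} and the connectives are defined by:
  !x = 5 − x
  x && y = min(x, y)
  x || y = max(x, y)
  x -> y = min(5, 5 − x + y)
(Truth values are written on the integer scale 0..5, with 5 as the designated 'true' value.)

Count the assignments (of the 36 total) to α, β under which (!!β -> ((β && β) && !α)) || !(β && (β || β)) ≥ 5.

21

value 5: 21 assignments (counts)
value 4: 5 assignments
value 3: 4 assignments
value 2: 3 assignments
value 1: 2 assignments
value 0: 1 assignment
So 21 of the 36 assignments meet the threshold.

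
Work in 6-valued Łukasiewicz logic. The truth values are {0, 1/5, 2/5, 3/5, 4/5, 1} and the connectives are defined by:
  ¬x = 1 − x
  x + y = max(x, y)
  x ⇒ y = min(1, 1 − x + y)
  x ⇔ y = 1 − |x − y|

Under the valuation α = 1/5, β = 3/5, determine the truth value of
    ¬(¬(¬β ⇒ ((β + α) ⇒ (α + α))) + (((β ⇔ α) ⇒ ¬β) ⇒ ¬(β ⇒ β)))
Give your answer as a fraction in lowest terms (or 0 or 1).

¬β = ¬3/5 = 2/5
β + α = 3/5 + 1/5 = 3/5
α + α = 1/5 + 1/5 = 1/5
(β + α) ⇒ (α + α) = 3/5 ⇒ 1/5 = 3/5
¬β ⇒ ((β + α) ⇒ (α + α)) = 2/5 ⇒ 3/5 = 1
¬(¬β ⇒ ((β + α) ⇒ (α + α))) = ¬1 = 0
β ⇔ α = 3/5 ⇔ 1/5 = 3/5
¬β = ¬3/5 = 2/5
(β ⇔ α) ⇒ ¬β = 3/5 ⇒ 2/5 = 4/5
β ⇒ β = 3/5 ⇒ 3/5 = 1
¬(β ⇒ β) = ¬1 = 0
((β ⇔ α) ⇒ ¬β) ⇒ ¬(β ⇒ β) = 4/5 ⇒ 0 = 1/5
¬(¬β ⇒ ((β + α) ⇒ (α + α))) + (((β ⇔ α) ⇒ ¬β) ⇒ ¬(β ⇒ β)) = 0 + 1/5 = 1/5
¬(¬(¬β ⇒ ((β + α) ⇒ (α + α))) + (((β ⇔ α) ⇒ ¬β) ⇒ ¬(β ⇒ β))) = ¬1/5 = 4/5

4/5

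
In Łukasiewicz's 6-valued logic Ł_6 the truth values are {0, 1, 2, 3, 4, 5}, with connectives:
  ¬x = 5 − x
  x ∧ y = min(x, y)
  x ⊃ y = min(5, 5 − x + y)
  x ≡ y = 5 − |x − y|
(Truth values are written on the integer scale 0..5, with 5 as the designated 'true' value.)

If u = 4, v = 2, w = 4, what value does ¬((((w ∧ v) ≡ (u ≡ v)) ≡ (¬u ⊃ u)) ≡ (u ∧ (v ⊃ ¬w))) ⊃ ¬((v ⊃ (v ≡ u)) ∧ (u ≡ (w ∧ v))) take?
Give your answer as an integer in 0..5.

w ∧ v = 4 ∧ 2 = 2
u ≡ v = 4 ≡ 2 = 3
(w ∧ v) ≡ (u ≡ v) = 2 ≡ 3 = 4
¬u = ¬4 = 1
¬u ⊃ u = 1 ⊃ 4 = 5
((w ∧ v) ≡ (u ≡ v)) ≡ (¬u ⊃ u) = 4 ≡ 5 = 4
¬w = ¬4 = 1
v ⊃ ¬w = 2 ⊃ 1 = 4
u ∧ (v ⊃ ¬w) = 4 ∧ 4 = 4
(((w ∧ v) ≡ (u ≡ v)) ≡ (¬u ⊃ u)) ≡ (u ∧ (v ⊃ ¬w)) = 4 ≡ 4 = 5
¬((((w ∧ v) ≡ (u ≡ v)) ≡ (¬u ⊃ u)) ≡ (u ∧ (v ⊃ ¬w))) = ¬5 = 0
v ≡ u = 2 ≡ 4 = 3
v ⊃ (v ≡ u) = 2 ⊃ 3 = 5
w ∧ v = 4 ∧ 2 = 2
u ≡ (w ∧ v) = 4 ≡ 2 = 3
(v ⊃ (v ≡ u)) ∧ (u ≡ (w ∧ v)) = 5 ∧ 3 = 3
¬((v ⊃ (v ≡ u)) ∧ (u ≡ (w ∧ v))) = ¬3 = 2
¬((((w ∧ v) ≡ (u ≡ v)) ≡ (¬u ⊃ u)) ≡ (u ∧ (v ⊃ ¬w))) ⊃ ¬((v ⊃ (v ≡ u)) ∧ (u ≡ (w ∧ v))) = 0 ⊃ 2 = 5

5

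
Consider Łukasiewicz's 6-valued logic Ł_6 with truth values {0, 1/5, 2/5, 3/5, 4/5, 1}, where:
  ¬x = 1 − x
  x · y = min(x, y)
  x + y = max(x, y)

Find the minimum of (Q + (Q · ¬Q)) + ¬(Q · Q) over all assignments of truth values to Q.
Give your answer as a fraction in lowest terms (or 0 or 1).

3/5

Take Q = 2/5:
¬Q = ¬2/5 = 3/5
Q · ¬Q = 2/5 · 3/5 = 2/5
Q + (Q · ¬Q) = 2/5 + 2/5 = 2/5
Q · Q = 2/5 · 2/5 = 2/5
¬(Q · Q) = ¬2/5 = 3/5
(Q + (Q · ¬Q)) + ¬(Q · Q) = 2/5 + 3/5 = 3/5
No assignment yields a value below 3/5, so this is the minimum.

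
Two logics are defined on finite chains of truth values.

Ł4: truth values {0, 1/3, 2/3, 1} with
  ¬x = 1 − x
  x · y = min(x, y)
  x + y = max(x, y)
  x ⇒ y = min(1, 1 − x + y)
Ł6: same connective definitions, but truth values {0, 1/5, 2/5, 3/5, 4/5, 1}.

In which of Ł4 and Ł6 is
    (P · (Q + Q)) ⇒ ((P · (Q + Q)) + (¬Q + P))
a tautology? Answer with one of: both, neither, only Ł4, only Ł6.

both

In Ł4: every assignment gives 1 — tautology.
In Ł6: every assignment gives 1 — tautology.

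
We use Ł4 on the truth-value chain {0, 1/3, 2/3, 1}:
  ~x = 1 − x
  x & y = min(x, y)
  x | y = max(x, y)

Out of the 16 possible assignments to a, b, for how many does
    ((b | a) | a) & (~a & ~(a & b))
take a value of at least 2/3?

a = 0, b = 0 ↦ 0  <
a = 0, b = 1/3 ↦ 1/3  <
a = 0, b = 2/3 ↦ 2/3  ≥
a = 0, b = 1 ↦ 1  ≥
a = 1/3, b = 0 ↦ 1/3  <
a = 1/3, b = 1/3 ↦ 1/3  <
a = 1/3, b = 2/3 ↦ 2/3  ≥
a = 1/3, b = 1 ↦ 2/3  ≥
a = 2/3, b = 0 ↦ 1/3  <
a = 2/3, b = 1/3 ↦ 1/3  <
a = 2/3, b = 2/3 ↦ 1/3  <
a = 2/3, b = 1 ↦ 1/3  <
a = 1, b = 0 ↦ 0  <
a = 1, b = 1/3 ↦ 0  <
a = 1, b = 2/3 ↦ 0  <
a = 1, b = 1 ↦ 0  <
So 4 of the 16 assignments meet the threshold.

4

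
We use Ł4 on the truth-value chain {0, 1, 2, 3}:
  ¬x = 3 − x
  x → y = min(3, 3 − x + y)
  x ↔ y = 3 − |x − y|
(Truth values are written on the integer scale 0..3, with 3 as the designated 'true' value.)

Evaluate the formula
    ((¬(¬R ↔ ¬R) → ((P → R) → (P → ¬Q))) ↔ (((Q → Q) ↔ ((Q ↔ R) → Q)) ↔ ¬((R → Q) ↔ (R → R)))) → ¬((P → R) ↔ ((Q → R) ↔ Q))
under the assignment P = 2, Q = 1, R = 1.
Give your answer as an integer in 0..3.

¬R = ¬1 = 2
¬R = ¬1 = 2
¬R ↔ ¬R = 2 ↔ 2 = 3
¬(¬R ↔ ¬R) = ¬3 = 0
P → R = 2 → 1 = 2
¬Q = ¬1 = 2
P → ¬Q = 2 → 2 = 3
(P → R) → (P → ¬Q) = 2 → 3 = 3
¬(¬R ↔ ¬R) → ((P → R) → (P → ¬Q)) = 0 → 3 = 3
Q → Q = 1 → 1 = 3
Q ↔ R = 1 ↔ 1 = 3
(Q ↔ R) → Q = 3 → 1 = 1
(Q → Q) ↔ ((Q ↔ R) → Q) = 3 ↔ 1 = 1
R → Q = 1 → 1 = 3
R → R = 1 → 1 = 3
(R → Q) ↔ (R → R) = 3 ↔ 3 = 3
¬((R → Q) ↔ (R → R)) = ¬3 = 0
((Q → Q) ↔ ((Q ↔ R) → Q)) ↔ ¬((R → Q) ↔ (R → R)) = 1 ↔ 0 = 2
(¬(¬R ↔ ¬R) → ((P → R) → (P → ¬Q))) ↔ (((Q → Q) ↔ ((Q ↔ R) → Q)) ↔ ¬((R → Q) ↔ (R → R))) = 3 ↔ 2 = 2
P → R = 2 → 1 = 2
Q → R = 1 → 1 = 3
(Q → R) ↔ Q = 3 ↔ 1 = 1
(P → R) ↔ ((Q → R) ↔ Q) = 2 ↔ 1 = 2
¬((P → R) ↔ ((Q → R) ↔ Q)) = ¬2 = 1
((¬(¬R ↔ ¬R) → ((P → R) → (P → ¬Q))) ↔ (((Q → Q) ↔ ((Q ↔ R) → Q)) ↔ ¬((R → Q) ↔ (R → R)))) → ¬((P → R) ↔ ((Q → R) ↔ Q)) = 2 → 1 = 2

2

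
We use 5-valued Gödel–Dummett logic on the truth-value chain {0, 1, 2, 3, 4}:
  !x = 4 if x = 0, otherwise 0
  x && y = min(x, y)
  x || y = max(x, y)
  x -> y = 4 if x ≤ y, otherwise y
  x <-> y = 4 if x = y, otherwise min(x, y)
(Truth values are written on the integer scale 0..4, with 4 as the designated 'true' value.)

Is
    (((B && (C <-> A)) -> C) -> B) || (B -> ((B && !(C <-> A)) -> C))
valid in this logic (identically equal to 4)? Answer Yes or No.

Counterexample: take A = 0, B = 2, C = 1.
C <-> A = 1 <-> 0 = 0
B && (C <-> A) = 2 && 0 = 0
(B && (C <-> A)) -> C = 0 -> 1 = 4
((B && (C <-> A)) -> C) -> B = 4 -> 2 = 2
C <-> A = 1 <-> 0 = 0
!(C <-> A) = !0 = 4
B && !(C <-> A) = 2 && 4 = 2
(B && !(C <-> A)) -> C = 2 -> 1 = 1
B -> ((B && !(C <-> A)) -> C) = 2 -> 1 = 1
(((B && (C <-> A)) -> C) -> B) || (B -> ((B && !(C <-> A)) -> C)) = 2 || 1 = 2
This gives 2 ≠ 4.

No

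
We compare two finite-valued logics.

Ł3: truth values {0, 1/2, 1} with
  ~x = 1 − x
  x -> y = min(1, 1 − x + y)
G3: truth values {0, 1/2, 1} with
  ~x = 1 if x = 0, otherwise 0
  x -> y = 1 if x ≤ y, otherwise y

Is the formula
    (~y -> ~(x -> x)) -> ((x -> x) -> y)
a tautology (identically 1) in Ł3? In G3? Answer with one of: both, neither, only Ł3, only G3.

only Ł3

In Ł3: every assignment gives 1 — tautology.
In G3: at x = 0, y = 1/2 the value is 1/2 — not a tautology.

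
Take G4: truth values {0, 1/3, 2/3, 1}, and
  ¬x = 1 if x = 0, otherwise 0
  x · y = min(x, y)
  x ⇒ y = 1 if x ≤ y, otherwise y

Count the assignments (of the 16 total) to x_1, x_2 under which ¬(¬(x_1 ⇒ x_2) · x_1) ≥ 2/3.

x_1 = 0, x_2 = 0 ↦ 1  ≥
x_1 = 0, x_2 = 1/3 ↦ 1  ≥
x_1 = 0, x_2 = 2/3 ↦ 1  ≥
x_1 = 0, x_2 = 1 ↦ 1  ≥
x_1 = 1/3, x_2 = 0 ↦ 0  <
x_1 = 1/3, x_2 = 1/3 ↦ 1  ≥
x_1 = 1/3, x_2 = 2/3 ↦ 1  ≥
x_1 = 1/3, x_2 = 1 ↦ 1  ≥
x_1 = 2/3, x_2 = 0 ↦ 0  <
x_1 = 2/3, x_2 = 1/3 ↦ 1  ≥
x_1 = 2/3, x_2 = 2/3 ↦ 1  ≥
x_1 = 2/3, x_2 = 1 ↦ 1  ≥
x_1 = 1, x_2 = 0 ↦ 0  <
x_1 = 1, x_2 = 1/3 ↦ 1  ≥
x_1 = 1, x_2 = 2/3 ↦ 1  ≥
x_1 = 1, x_2 = 1 ↦ 1  ≥
So 13 of the 16 assignments meet the threshold.

13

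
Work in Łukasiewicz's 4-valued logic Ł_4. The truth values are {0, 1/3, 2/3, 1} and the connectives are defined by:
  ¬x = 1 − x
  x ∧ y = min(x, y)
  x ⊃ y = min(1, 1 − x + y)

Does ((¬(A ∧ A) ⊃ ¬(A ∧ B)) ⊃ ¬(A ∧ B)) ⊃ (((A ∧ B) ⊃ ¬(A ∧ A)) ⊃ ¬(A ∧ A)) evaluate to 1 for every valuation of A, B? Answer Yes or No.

No

Counterexample: take A = 1/3, B = 0.
A ∧ A = 1/3 ∧ 1/3 = 1/3
¬(A ∧ A) = ¬1/3 = 2/3
A ∧ B = 1/3 ∧ 0 = 0
¬(A ∧ B) = ¬0 = 1
¬(A ∧ A) ⊃ ¬(A ∧ B) = 2/3 ⊃ 1 = 1
A ∧ B = 1/3 ∧ 0 = 0
¬(A ∧ B) = ¬0 = 1
(¬(A ∧ A) ⊃ ¬(A ∧ B)) ⊃ ¬(A ∧ B) = 1 ⊃ 1 = 1
A ∧ B = 1/3 ∧ 0 = 0
A ∧ A = 1/3 ∧ 1/3 = 1/3
¬(A ∧ A) = ¬1/3 = 2/3
(A ∧ B) ⊃ ¬(A ∧ A) = 0 ⊃ 2/3 = 1
A ∧ A = 1/3 ∧ 1/3 = 1/3
¬(A ∧ A) = ¬1/3 = 2/3
((A ∧ B) ⊃ ¬(A ∧ A)) ⊃ ¬(A ∧ A) = 1 ⊃ 2/3 = 2/3
((¬(A ∧ A) ⊃ ¬(A ∧ B)) ⊃ ¬(A ∧ B)) ⊃ (((A ∧ B) ⊃ ¬(A ∧ A)) ⊃ ¬(A ∧ A)) = 1 ⊃ 2/3 = 2/3
This gives 2/3 ≠ 1.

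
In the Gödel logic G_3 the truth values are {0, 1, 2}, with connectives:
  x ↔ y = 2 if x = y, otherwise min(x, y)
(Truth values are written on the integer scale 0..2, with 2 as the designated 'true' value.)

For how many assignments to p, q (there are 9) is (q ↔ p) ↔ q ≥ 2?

p = 0, q = 0 ↦ 0  <
p = 0, q = 1 ↦ 0  <
p = 0, q = 2 ↦ 0  <
p = 1, q = 0 ↦ 2  ≥
p = 1, q = 1 ↦ 1  <
p = 1, q = 2 ↦ 1  <
p = 2, q = 0 ↦ 2  ≥
p = 2, q = 1 ↦ 2  ≥
p = 2, q = 2 ↦ 2  ≥
So 4 of the 9 assignments meet the threshold.

4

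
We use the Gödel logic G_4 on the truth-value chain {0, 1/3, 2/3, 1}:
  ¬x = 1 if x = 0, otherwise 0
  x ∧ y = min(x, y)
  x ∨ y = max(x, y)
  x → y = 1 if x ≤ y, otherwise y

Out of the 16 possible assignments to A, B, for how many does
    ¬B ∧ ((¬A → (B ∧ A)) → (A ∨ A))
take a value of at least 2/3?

3

A = 0, B = 0 ↦ 1  ≥
A = 0, B = 1/3 ↦ 0  <
A = 0, B = 2/3 ↦ 0  <
A = 0, B = 1 ↦ 0  <
A = 1/3, B = 0 ↦ 1/3  <
A = 1/3, B = 1/3 ↦ 0  <
A = 1/3, B = 2/3 ↦ 0  <
A = 1/3, B = 1 ↦ 0  <
A = 2/3, B = 0 ↦ 2/3  ≥
A = 2/3, B = 1/3 ↦ 0  <
A = 2/3, B = 2/3 ↦ 0  <
A = 2/3, B = 1 ↦ 0  <
A = 1, B = 0 ↦ 1  ≥
A = 1, B = 1/3 ↦ 0  <
A = 1, B = 2/3 ↦ 0  <
A = 1, B = 1 ↦ 0  <
So 3 of the 16 assignments meet the threshold.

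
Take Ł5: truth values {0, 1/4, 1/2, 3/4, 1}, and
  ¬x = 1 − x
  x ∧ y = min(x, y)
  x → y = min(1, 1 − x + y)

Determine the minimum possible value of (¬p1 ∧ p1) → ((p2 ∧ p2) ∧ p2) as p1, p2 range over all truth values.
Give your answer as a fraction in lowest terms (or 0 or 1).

Take p1 = 1/2, p2 = 0:
¬p1 = ¬1/2 = 1/2
¬p1 ∧ p1 = 1/2 ∧ 1/2 = 1/2
p2 ∧ p2 = 0 ∧ 0 = 0
(p2 ∧ p2) ∧ p2 = 0 ∧ 0 = 0
(¬p1 ∧ p1) → ((p2 ∧ p2) ∧ p2) = 1/2 → 0 = 1/2
No assignment yields a value below 1/2, so this is the minimum.

1/2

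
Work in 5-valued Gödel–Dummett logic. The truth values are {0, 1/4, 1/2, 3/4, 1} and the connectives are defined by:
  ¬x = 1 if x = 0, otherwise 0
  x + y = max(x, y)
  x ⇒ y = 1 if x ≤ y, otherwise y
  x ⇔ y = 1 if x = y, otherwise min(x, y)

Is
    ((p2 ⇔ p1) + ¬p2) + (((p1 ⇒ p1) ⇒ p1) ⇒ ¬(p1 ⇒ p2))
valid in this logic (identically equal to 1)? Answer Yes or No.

Counterexample: take p1 = 1/4, p2 = 1/2.
p2 ⇔ p1 = 1/2 ⇔ 1/4 = 1/4
¬p2 = ¬1/2 = 0
(p2 ⇔ p1) + ¬p2 = 1/4 + 0 = 1/4
p1 ⇒ p1 = 1/4 ⇒ 1/4 = 1
(p1 ⇒ p1) ⇒ p1 = 1 ⇒ 1/4 = 1/4
p1 ⇒ p2 = 1/4 ⇒ 1/2 = 1
¬(p1 ⇒ p2) = ¬1 = 0
((p1 ⇒ p1) ⇒ p1) ⇒ ¬(p1 ⇒ p2) = 1/4 ⇒ 0 = 0
((p2 ⇔ p1) + ¬p2) + (((p1 ⇒ p1) ⇒ p1) ⇒ ¬(p1 ⇒ p2)) = 1/4 + 0 = 1/4
This gives 1/4 ≠ 1.

No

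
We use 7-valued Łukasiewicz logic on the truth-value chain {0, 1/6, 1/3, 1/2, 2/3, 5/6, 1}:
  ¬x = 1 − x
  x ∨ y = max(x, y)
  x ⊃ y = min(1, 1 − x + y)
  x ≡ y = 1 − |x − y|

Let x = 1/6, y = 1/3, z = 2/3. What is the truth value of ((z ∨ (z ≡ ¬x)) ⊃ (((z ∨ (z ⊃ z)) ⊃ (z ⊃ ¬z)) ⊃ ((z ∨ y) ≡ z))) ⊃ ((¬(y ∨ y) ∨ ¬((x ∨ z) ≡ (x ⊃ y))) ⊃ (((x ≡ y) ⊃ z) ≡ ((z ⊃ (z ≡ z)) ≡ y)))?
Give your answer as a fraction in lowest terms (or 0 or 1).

¬x = ¬1/6 = 5/6
z ≡ ¬x = 2/3 ≡ 5/6 = 5/6
z ∨ (z ≡ ¬x) = 2/3 ∨ 5/6 = 5/6
z ⊃ z = 2/3 ⊃ 2/3 = 1
z ∨ (z ⊃ z) = 2/3 ∨ 1 = 1
¬z = ¬2/3 = 1/3
z ⊃ ¬z = 2/3 ⊃ 1/3 = 2/3
(z ∨ (z ⊃ z)) ⊃ (z ⊃ ¬z) = 1 ⊃ 2/3 = 2/3
z ∨ y = 2/3 ∨ 1/3 = 2/3
(z ∨ y) ≡ z = 2/3 ≡ 2/3 = 1
((z ∨ (z ⊃ z)) ⊃ (z ⊃ ¬z)) ⊃ ((z ∨ y) ≡ z) = 2/3 ⊃ 1 = 1
(z ∨ (z ≡ ¬x)) ⊃ (((z ∨ (z ⊃ z)) ⊃ (z ⊃ ¬z)) ⊃ ((z ∨ y) ≡ z)) = 5/6 ⊃ 1 = 1
y ∨ y = 1/3 ∨ 1/3 = 1/3
¬(y ∨ y) = ¬1/3 = 2/3
x ∨ z = 1/6 ∨ 2/3 = 2/3
x ⊃ y = 1/6 ⊃ 1/3 = 1
(x ∨ z) ≡ (x ⊃ y) = 2/3 ≡ 1 = 2/3
¬((x ∨ z) ≡ (x ⊃ y)) = ¬2/3 = 1/3
¬(y ∨ y) ∨ ¬((x ∨ z) ≡ (x ⊃ y)) = 2/3 ∨ 1/3 = 2/3
x ≡ y = 1/6 ≡ 1/3 = 5/6
(x ≡ y) ⊃ z = 5/6 ⊃ 2/3 = 5/6
z ≡ z = 2/3 ≡ 2/3 = 1
z ⊃ (z ≡ z) = 2/3 ⊃ 1 = 1
(z ⊃ (z ≡ z)) ≡ y = 1 ≡ 1/3 = 1/3
((x ≡ y) ⊃ z) ≡ ((z ⊃ (z ≡ z)) ≡ y) = 5/6 ≡ 1/3 = 1/2
(¬(y ∨ y) ∨ ¬((x ∨ z) ≡ (x ⊃ y))) ⊃ (((x ≡ y) ⊃ z) ≡ ((z ⊃ (z ≡ z)) ≡ y)) = 2/3 ⊃ 1/2 = 5/6
((z ∨ (z ≡ ¬x)) ⊃ (((z ∨ (z ⊃ z)) ⊃ (z ⊃ ¬z)) ⊃ ((z ∨ y) ≡ z))) ⊃ ((¬(y ∨ y) ∨ ¬((x ∨ z) ≡ (x ⊃ y))) ⊃ (((x ≡ y) ⊃ z) ≡ ((z ⊃ (z ≡ z)) ≡ y))) = 1 ⊃ 5/6 = 5/6

5/6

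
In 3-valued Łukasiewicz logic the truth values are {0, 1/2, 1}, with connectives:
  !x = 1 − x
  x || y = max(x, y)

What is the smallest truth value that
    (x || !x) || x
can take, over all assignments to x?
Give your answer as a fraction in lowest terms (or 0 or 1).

Take x = 1/2:
!x = !1/2 = 1/2
x || !x = 1/2 || 1/2 = 1/2
(x || !x) || x = 1/2 || 1/2 = 1/2
No assignment yields a value below 1/2, so this is the minimum.

1/2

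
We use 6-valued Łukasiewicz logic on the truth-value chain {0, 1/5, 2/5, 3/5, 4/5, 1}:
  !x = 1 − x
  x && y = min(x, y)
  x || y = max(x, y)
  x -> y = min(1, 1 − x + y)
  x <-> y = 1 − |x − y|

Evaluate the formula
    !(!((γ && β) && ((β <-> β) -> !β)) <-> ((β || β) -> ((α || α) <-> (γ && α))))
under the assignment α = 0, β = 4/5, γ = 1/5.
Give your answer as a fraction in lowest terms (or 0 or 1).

1/5

γ && β = 1/5 && 4/5 = 1/5
β <-> β = 4/5 <-> 4/5 = 1
!β = !4/5 = 1/5
(β <-> β) -> !β = 1 -> 1/5 = 1/5
(γ && β) && ((β <-> β) -> !β) = 1/5 && 1/5 = 1/5
!((γ && β) && ((β <-> β) -> !β)) = !1/5 = 4/5
β || β = 4/5 || 4/5 = 4/5
α || α = 0 || 0 = 0
γ && α = 1/5 && 0 = 0
(α || α) <-> (γ && α) = 0 <-> 0 = 1
(β || β) -> ((α || α) <-> (γ && α)) = 4/5 -> 1 = 1
!((γ && β) && ((β <-> β) -> !β)) <-> ((β || β) -> ((α || α) <-> (γ && α))) = 4/5 <-> 1 = 4/5
!(!((γ && β) && ((β <-> β) -> !β)) <-> ((β || β) -> ((α || α) <-> (γ && α)))) = !4/5 = 1/5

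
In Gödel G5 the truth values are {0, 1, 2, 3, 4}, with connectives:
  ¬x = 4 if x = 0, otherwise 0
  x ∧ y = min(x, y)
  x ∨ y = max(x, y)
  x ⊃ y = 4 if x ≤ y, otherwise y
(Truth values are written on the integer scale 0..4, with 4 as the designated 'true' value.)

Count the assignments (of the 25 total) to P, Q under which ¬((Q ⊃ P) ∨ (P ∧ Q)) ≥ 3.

4

value 4: 4 assignments (counts)
value 0: 21 assignments
So 4 of the 25 assignments meet the threshold.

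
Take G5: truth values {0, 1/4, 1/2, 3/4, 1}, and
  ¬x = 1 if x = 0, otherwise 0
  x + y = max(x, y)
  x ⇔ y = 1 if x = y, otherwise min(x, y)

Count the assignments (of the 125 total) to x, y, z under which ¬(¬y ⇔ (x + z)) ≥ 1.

97

value 1: 97 assignments (counts)
value 0: 28 assignments
So 97 of the 125 assignments meet the threshold.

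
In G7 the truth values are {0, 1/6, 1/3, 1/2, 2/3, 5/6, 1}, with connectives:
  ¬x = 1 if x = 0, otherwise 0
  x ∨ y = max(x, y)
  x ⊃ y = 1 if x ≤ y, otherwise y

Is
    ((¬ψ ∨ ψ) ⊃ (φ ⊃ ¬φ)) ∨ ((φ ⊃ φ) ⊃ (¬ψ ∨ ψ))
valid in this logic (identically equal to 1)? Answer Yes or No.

No

Counterexample: take φ = 1/6, ψ = 1/6.
¬ψ = ¬1/6 = 0
¬ψ ∨ ψ = 0 ∨ 1/6 = 1/6
¬φ = ¬1/6 = 0
φ ⊃ ¬φ = 1/6 ⊃ 0 = 0
(¬ψ ∨ ψ) ⊃ (φ ⊃ ¬φ) = 1/6 ⊃ 0 = 0
φ ⊃ φ = 1/6 ⊃ 1/6 = 1
¬ψ = ¬1/6 = 0
¬ψ ∨ ψ = 0 ∨ 1/6 = 1/6
(φ ⊃ φ) ⊃ (¬ψ ∨ ψ) = 1 ⊃ 1/6 = 1/6
((¬ψ ∨ ψ) ⊃ (φ ⊃ ¬φ)) ∨ ((φ ⊃ φ) ⊃ (¬ψ ∨ ψ)) = 0 ∨ 1/6 = 1/6
This gives 1/6 ≠ 1.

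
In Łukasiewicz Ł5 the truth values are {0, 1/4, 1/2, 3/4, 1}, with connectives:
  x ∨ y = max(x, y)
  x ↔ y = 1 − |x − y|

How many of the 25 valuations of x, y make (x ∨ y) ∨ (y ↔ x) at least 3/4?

23

value 1: 13 assignments (counts)
value 3/4: 10 assignments (counts)
value 1/2: 2 assignments
So 23 of the 25 assignments meet the threshold.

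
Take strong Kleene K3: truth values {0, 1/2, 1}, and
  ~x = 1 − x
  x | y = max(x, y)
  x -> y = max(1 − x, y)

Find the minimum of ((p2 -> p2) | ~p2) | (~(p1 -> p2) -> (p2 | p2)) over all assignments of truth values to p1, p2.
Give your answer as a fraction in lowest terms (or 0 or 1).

1/2

Take p1 = 1/2, p2 = 1/2:
p2 -> p2 = 1/2 -> 1/2 = 1/2
~p2 = ~1/2 = 1/2
(p2 -> p2) | ~p2 = 1/2 | 1/2 = 1/2
p1 -> p2 = 1/2 -> 1/2 = 1/2
~(p1 -> p2) = ~1/2 = 1/2
p2 | p2 = 1/2 | 1/2 = 1/2
~(p1 -> p2) -> (p2 | p2) = 1/2 -> 1/2 = 1/2
((p2 -> p2) | ~p2) | (~(p1 -> p2) -> (p2 | p2)) = 1/2 | 1/2 = 1/2
No assignment yields a value below 1/2, so this is the minimum.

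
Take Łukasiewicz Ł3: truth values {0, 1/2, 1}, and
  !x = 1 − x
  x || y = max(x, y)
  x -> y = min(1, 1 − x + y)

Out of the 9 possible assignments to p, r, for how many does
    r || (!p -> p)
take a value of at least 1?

p = 0, r = 0 ↦ 0  <
p = 0, r = 1/2 ↦ 1/2  <
p = 0, r = 1 ↦ 1  ≥
p = 1/2, r = 0 ↦ 1  ≥
p = 1/2, r = 1/2 ↦ 1  ≥
p = 1/2, r = 1 ↦ 1  ≥
p = 1, r = 0 ↦ 1  ≥
p = 1, r = 1/2 ↦ 1  ≥
p = 1, r = 1 ↦ 1  ≥
So 7 of the 9 assignments meet the threshold.

7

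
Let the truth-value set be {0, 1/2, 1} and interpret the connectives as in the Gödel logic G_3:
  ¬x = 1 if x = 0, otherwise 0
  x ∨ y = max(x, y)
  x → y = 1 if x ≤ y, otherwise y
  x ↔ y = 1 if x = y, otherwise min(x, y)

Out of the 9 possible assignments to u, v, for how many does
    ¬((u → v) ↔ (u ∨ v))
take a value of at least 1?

3

u = 0, v = 0 ↦ 1  ≥
u = 0, v = 1/2 ↦ 0  <
u = 0, v = 1 ↦ 0  <
u = 1/2, v = 0 ↦ 1  ≥
u = 1/2, v = 1/2 ↦ 0  <
u = 1/2, v = 1 ↦ 0  <
u = 1, v = 0 ↦ 1  ≥
u = 1, v = 1/2 ↦ 0  <
u = 1, v = 1 ↦ 0  <
So 3 of the 9 assignments meet the threshold.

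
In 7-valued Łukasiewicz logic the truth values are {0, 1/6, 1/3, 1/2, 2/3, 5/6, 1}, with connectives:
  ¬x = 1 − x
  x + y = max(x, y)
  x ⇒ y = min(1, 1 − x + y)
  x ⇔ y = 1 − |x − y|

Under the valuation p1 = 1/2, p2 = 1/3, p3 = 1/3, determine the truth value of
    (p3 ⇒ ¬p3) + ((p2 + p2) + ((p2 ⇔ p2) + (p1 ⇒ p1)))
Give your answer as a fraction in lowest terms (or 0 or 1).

¬p3 = ¬1/3 = 2/3
p3 ⇒ ¬p3 = 1/3 ⇒ 2/3 = 1
p2 + p2 = 1/3 + 1/3 = 1/3
p2 ⇔ p2 = 1/3 ⇔ 1/3 = 1
p1 ⇒ p1 = 1/2 ⇒ 1/2 = 1
(p2 ⇔ p2) + (p1 ⇒ p1) = 1 + 1 = 1
(p2 + p2) + ((p2 ⇔ p2) + (p1 ⇒ p1)) = 1/3 + 1 = 1
(p3 ⇒ ¬p3) + ((p2 + p2) + ((p2 ⇔ p2) + (p1 ⇒ p1))) = 1 + 1 = 1

1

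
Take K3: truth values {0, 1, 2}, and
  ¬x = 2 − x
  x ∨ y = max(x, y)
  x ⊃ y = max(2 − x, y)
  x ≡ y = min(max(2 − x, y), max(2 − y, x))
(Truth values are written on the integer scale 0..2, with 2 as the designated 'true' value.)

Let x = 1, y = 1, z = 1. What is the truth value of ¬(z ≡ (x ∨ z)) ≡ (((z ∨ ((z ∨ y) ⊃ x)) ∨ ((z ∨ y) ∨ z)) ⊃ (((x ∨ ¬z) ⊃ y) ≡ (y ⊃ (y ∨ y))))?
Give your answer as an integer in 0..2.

1

x ∨ z = 1 ∨ 1 = 1
z ≡ (x ∨ z) = 1 ≡ 1 = 1
¬(z ≡ (x ∨ z)) = ¬1 = 1
z ∨ y = 1 ∨ 1 = 1
(z ∨ y) ⊃ x = 1 ⊃ 1 = 1
z ∨ ((z ∨ y) ⊃ x) = 1 ∨ 1 = 1
z ∨ y = 1 ∨ 1 = 1
(z ∨ y) ∨ z = 1 ∨ 1 = 1
(z ∨ ((z ∨ y) ⊃ x)) ∨ ((z ∨ y) ∨ z) = 1 ∨ 1 = 1
¬z = ¬1 = 1
x ∨ ¬z = 1 ∨ 1 = 1
(x ∨ ¬z) ⊃ y = 1 ⊃ 1 = 1
y ∨ y = 1 ∨ 1 = 1
y ⊃ (y ∨ y) = 1 ⊃ 1 = 1
((x ∨ ¬z) ⊃ y) ≡ (y ⊃ (y ∨ y)) = 1 ≡ 1 = 1
((z ∨ ((z ∨ y) ⊃ x)) ∨ ((z ∨ y) ∨ z)) ⊃ (((x ∨ ¬z) ⊃ y) ≡ (y ⊃ (y ∨ y))) = 1 ⊃ 1 = 1
¬(z ≡ (x ∨ z)) ≡ (((z ∨ ((z ∨ y) ⊃ x)) ∨ ((z ∨ y) ∨ z)) ⊃ (((x ∨ ¬z) ⊃ y) ≡ (y ⊃ (y ∨ y)))) = 1 ≡ 1 = 1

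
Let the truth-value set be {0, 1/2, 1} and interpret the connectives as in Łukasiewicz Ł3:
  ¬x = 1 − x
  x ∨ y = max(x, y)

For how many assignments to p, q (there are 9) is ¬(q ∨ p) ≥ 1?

p = 0, q = 0 ↦ 1  ≥
p = 0, q = 1/2 ↦ 1/2  <
p = 0, q = 1 ↦ 0  <
p = 1/2, q = 0 ↦ 1/2  <
p = 1/2, q = 1/2 ↦ 1/2  <
p = 1/2, q = 1 ↦ 0  <
p = 1, q = 0 ↦ 0  <
p = 1, q = 1/2 ↦ 0  <
p = 1, q = 1 ↦ 0  <
So 1 of the 9 assignments meets the threshold.

1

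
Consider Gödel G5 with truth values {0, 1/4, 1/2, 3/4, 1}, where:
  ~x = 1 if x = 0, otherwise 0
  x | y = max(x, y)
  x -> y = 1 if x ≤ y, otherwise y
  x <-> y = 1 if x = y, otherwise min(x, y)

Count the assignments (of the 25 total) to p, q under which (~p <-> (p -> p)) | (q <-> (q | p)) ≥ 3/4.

16

value 1: 15 assignments (counts)
value 3/4: 1 assignment (counts)
value 1/2: 2 assignments
value 1/4: 3 assignments
value 0: 4 assignments
So 16 of the 25 assignments meet the threshold.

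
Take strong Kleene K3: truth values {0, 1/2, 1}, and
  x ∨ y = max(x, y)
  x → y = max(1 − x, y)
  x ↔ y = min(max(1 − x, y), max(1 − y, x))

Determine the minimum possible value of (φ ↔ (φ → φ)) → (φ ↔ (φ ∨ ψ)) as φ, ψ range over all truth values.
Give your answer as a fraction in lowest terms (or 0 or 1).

1/2

Take φ = 1/2, ψ = 0:
φ → φ = 1/2 → 1/2 = 1/2
φ ↔ (φ → φ) = 1/2 ↔ 1/2 = 1/2
φ ∨ ψ = 1/2 ∨ 0 = 1/2
φ ↔ (φ ∨ ψ) = 1/2 ↔ 1/2 = 1/2
(φ ↔ (φ → φ)) → (φ ↔ (φ ∨ ψ)) = 1/2 → 1/2 = 1/2
No assignment yields a value below 1/2, so this is the minimum.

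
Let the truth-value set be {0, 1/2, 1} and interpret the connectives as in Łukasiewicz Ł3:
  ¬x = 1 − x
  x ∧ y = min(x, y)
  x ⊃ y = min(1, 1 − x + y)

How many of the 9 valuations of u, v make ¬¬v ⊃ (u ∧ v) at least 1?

u = 0, v = 0 ↦ 1  ≥
u = 0, v = 1/2 ↦ 1/2  <
u = 0, v = 1 ↦ 0  <
u = 1/2, v = 0 ↦ 1  ≥
u = 1/2, v = 1/2 ↦ 1  ≥
u = 1/2, v = 1 ↦ 1/2  <
u = 1, v = 0 ↦ 1  ≥
u = 1, v = 1/2 ↦ 1  ≥
u = 1, v = 1 ↦ 1  ≥
So 6 of the 9 assignments meet the threshold.

6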